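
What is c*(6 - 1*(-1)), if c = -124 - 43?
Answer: -1169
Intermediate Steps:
c = -167
c*(6 - 1*(-1)) = -167*(6 - 1*(-1)) = -167*(6 + 1) = -167*7 = -1169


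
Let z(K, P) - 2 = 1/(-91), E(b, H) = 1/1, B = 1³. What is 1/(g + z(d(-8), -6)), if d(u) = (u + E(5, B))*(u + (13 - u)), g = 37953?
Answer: 91/3453904 ≈ 2.6347e-5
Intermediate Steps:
B = 1
E(b, H) = 1
d(u) = 13 + 13*u (d(u) = (u + 1)*(u + (13 - u)) = (1 + u)*13 = 13 + 13*u)
z(K, P) = 181/91 (z(K, P) = 2 + 1/(-91) = 2 - 1/91 = 181/91)
1/(g + z(d(-8), -6)) = 1/(37953 + 181/91) = 1/(3453904/91) = 91/3453904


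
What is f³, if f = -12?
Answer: -1728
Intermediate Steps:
f³ = (-12)³ = -1728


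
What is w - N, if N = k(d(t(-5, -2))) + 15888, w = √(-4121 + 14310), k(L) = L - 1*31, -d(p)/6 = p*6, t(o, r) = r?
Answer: -15929 + √10189 ≈ -15828.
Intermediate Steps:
d(p) = -36*p (d(p) = -6*p*6 = -36*p)
k(L) = -31 + L (k(L) = L - 31 = -31 + L)
w = √10189 ≈ 100.94
N = 15929 (N = (-31 - 36*(-2)) + 15888 = (-31 + 72) + 15888 = 41 + 15888 = 15929)
w - N = √10189 - 1*15929 = √10189 - 15929 = -15929 + √10189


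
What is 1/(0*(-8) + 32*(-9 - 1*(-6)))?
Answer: -1/96 ≈ -0.010417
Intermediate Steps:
1/(0*(-8) + 32*(-9 - 1*(-6))) = 1/(0 + 32*(-9 + 6)) = 1/(0 + 32*(-3)) = 1/(0 - 96) = 1/(-96) = -1/96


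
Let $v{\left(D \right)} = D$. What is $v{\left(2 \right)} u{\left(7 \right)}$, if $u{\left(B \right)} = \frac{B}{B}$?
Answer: $2$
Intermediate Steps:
$u{\left(B \right)} = 1$
$v{\left(2 \right)} u{\left(7 \right)} = 2 \cdot 1 = 2$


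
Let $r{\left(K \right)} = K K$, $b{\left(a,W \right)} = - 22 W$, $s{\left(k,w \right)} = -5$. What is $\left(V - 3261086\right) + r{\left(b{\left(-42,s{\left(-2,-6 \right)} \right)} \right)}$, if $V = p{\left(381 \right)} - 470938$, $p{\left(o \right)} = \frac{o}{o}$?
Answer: $-3719923$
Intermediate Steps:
$p{\left(o \right)} = 1$
$r{\left(K \right)} = K^{2}$
$V = -470937$ ($V = 1 - 470938 = -470937$)
$\left(V - 3261086\right) + r{\left(b{\left(-42,s{\left(-2,-6 \right)} \right)} \right)} = \left(-470937 - 3261086\right) + \left(\left(-22\right) \left(-5\right)\right)^{2} = -3732023 + 110^{2} = -3732023 + 12100 = -3719923$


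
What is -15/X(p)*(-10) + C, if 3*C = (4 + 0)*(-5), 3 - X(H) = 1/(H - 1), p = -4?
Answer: 965/24 ≈ 40.208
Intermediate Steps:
X(H) = 3 - 1/(-1 + H) (X(H) = 3 - 1/(H - 1) = 3 - 1/(-1 + H))
C = -20/3 (C = ((4 + 0)*(-5))/3 = (4*(-5))/3 = (⅓)*(-20) = -20/3 ≈ -6.6667)
-15/X(p)*(-10) + C = -15*(-1 - 4)/(-4 + 3*(-4))*(-10) - 20/3 = -15*(-5/(-4 - 12))*(-10) - 20/3 = -15/((-⅕*(-16)))*(-10) - 20/3 = -15/16/5*(-10) - 20/3 = -15*5/16*(-10) - 20/3 = -75/16*(-10) - 20/3 = 375/8 - 20/3 = 965/24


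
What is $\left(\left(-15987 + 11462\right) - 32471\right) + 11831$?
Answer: $-25165$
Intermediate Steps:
$\left(\left(-15987 + 11462\right) - 32471\right) + 11831 = \left(-4525 - 32471\right) + 11831 = -36996 + 11831 = -25165$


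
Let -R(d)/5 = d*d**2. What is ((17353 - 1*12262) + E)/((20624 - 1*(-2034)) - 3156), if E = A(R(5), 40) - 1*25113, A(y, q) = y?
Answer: -20647/19502 ≈ -1.0587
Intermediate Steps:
R(d) = -5*d**3 (R(d) = -5*d*d**2 = -5*d**3)
E = -25738 (E = -5*5**3 - 1*25113 = -5*125 - 25113 = -625 - 25113 = -25738)
((17353 - 1*12262) + E)/((20624 - 1*(-2034)) - 3156) = ((17353 - 1*12262) - 25738)/((20624 - 1*(-2034)) - 3156) = ((17353 - 12262) - 25738)/((20624 + 2034) - 3156) = (5091 - 25738)/(22658 - 3156) = -20647/19502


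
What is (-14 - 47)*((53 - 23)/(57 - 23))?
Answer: -915/17 ≈ -53.824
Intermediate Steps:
(-14 - 47)*((53 - 23)/(57 - 23)) = -1830/34 = -61*15/17 = -915/17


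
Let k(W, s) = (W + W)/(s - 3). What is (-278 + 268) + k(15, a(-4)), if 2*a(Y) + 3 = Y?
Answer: -190/13 ≈ -14.615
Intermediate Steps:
a(Y) = -3/2 + Y/2
k(W, s) = 2*W/(-3 + s) (k(W, s) = (2*W)/(-3 + s) = 2*W/(-3 + s))
(-278 + 268) + k(15, a(-4)) = (-278 + 268) + 2*15/(-3 + (-3/2 + (1/2)*(-4))) = -10 + 2*15/(-3 + (-3/2 - 2)) = -10 + 2*15/(-3 - 7/2) = -10 + 2*15/(-13/2) = -10 + 2*15*(-2/13) = -10 - 60/13 = -190/13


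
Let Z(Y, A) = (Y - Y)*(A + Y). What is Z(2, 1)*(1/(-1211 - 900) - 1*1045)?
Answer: 0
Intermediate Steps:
Z(Y, A) = 0 (Z(Y, A) = 0*(A + Y) = 0)
Z(2, 1)*(1/(-1211 - 900) - 1*1045) = 0*(1/(-1211 - 900) - 1*1045) = 0*(1/(-2111) - 1045) = 0*(-1/2111 - 1045) = 0*(-2205996/2111) = 0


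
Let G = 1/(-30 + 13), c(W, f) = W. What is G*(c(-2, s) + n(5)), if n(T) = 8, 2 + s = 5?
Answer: -6/17 ≈ -0.35294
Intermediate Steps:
s = 3 (s = -2 + 5 = 3)
G = -1/17 (G = 1/(-17) = -1/17 ≈ -0.058824)
G*(c(-2, s) + n(5)) = -(-2 + 8)/17 = -1/17*6 = -6/17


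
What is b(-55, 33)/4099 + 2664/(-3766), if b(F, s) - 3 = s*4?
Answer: -5205663/7718417 ≈ -0.67445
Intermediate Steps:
b(F, s) = 3 + 4*s (b(F, s) = 3 + s*4 = 3 + 4*s)
b(-55, 33)/4099 + 2664/(-3766) = (3 + 4*33)/4099 + 2664/(-3766) = (3 + 132)*(1/4099) + 2664*(-1/3766) = 135*(1/4099) - 1332/1883 = 135/4099 - 1332/1883 = -5205663/7718417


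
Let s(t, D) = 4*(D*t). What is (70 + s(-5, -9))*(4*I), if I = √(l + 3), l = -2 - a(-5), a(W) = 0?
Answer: 1000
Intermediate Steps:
l = -2 (l = -2 - 1*0 = -2 + 0 = -2)
s(t, D) = 4*D*t
I = 1 (I = √(-2 + 3) = √1 = 1)
(70 + s(-5, -9))*(4*I) = (70 + 4*(-9)*(-5))*(4*1) = (70 + 180)*4 = 250*4 = 1000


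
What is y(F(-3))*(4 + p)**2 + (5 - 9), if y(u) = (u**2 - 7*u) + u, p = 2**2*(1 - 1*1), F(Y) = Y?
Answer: 428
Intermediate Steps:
p = 0 (p = 4*(1 - 1) = 4*0 = 0)
y(u) = u**2 - 6*u
y(F(-3))*(4 + p)**2 + (5 - 9) = (-3*(-6 - 3))*(4 + 0)**2 + (5 - 9) = -3*(-9)*4**2 - 4 = 27*16 - 4 = 432 - 4 = 428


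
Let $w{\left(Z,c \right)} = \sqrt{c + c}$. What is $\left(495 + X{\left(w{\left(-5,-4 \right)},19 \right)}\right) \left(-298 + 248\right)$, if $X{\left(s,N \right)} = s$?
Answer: $-24750 - 100 i \sqrt{2} \approx -24750.0 - 141.42 i$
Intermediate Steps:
$w{\left(Z,c \right)} = \sqrt{2} \sqrt{c}$ ($w{\left(Z,c \right)} = \sqrt{2 c} = \sqrt{2} \sqrt{c}$)
$\left(495 + X{\left(w{\left(-5,-4 \right)},19 \right)}\right) \left(-298 + 248\right) = \left(495 + \sqrt{2} \sqrt{-4}\right) \left(-298 + 248\right) = \left(495 + \sqrt{2} \cdot 2 i\right) \left(-50\right) = \left(495 + 2 i \sqrt{2}\right) \left(-50\right) = -24750 - 100 i \sqrt{2}$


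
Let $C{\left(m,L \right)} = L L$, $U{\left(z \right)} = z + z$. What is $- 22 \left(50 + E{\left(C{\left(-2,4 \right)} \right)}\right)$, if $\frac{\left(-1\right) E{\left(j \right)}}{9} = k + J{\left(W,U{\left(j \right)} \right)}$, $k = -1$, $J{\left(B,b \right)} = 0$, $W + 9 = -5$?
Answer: $-1298$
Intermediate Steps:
$U{\left(z \right)} = 2 z$
$W = -14$ ($W = -9 - 5 = -14$)
$C{\left(m,L \right)} = L^{2}$
$E{\left(j \right)} = 9$ ($E{\left(j \right)} = - 9 \left(-1 + 0\right) = \left(-9\right) \left(-1\right) = 9$)
$- 22 \left(50 + E{\left(C{\left(-2,4 \right)} \right)}\right) = - 22 \left(50 + 9\right) = \left(-22\right) 59 = -1298$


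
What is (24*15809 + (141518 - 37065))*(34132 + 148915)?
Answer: 88570768843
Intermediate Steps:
(24*15809 + (141518 - 37065))*(34132 + 148915) = (379416 + 104453)*183047 = 483869*183047 = 88570768843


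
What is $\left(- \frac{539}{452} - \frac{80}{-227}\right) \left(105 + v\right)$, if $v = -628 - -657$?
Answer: $- \frac{5774931}{51302} \approx -112.57$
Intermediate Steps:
$v = 29$ ($v = -628 + 657 = 29$)
$\left(- \frac{539}{452} - \frac{80}{-227}\right) \left(105 + v\right) = \left(- \frac{539}{452} - \frac{80}{-227}\right) \left(105 + 29\right) = \left(\left(-539\right) \frac{1}{452} - - \frac{80}{227}\right) 134 = \left(- \frac{539}{452} + \frac{80}{227}\right) 134 = \left(- \frac{86193}{102604}\right) 134 = - \frac{5774931}{51302}$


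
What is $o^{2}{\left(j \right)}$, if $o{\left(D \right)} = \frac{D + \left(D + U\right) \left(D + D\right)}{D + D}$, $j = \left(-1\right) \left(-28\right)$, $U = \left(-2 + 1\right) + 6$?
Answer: $\frac{4489}{4} \approx 1122.3$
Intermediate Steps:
$U = 5$ ($U = -1 + 6 = 5$)
$j = 28$
$o{\left(D \right)} = \frac{D + 2 D \left(5 + D\right)}{2 D}$ ($o{\left(D \right)} = \frac{D + \left(D + 5\right) \left(D + D\right)}{D + D} = \frac{D + \left(5 + D\right) 2 D}{2 D} = \left(D + 2 D \left(5 + D\right)\right) \frac{1}{2 D} = \frac{D + 2 D \left(5 + D\right)}{2 D}$)
$o^{2}{\left(j \right)} = \left(\frac{11}{2} + 28\right)^{2} = \left(\frac{67}{2}\right)^{2} = \frac{4489}{4}$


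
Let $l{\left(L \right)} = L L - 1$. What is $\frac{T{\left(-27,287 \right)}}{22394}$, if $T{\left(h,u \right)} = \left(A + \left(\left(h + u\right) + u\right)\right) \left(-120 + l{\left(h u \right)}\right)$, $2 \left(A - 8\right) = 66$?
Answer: $\frac{17653782720}{11197} \approx 1.5767 \cdot 10^{6}$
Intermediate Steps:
$A = 41$ ($A = 8 + \frac{1}{2} \cdot 66 = 8 + 33 = 41$)
$l{\left(L \right)} = -1 + L^{2}$ ($l{\left(L \right)} = L^{2} - 1 = -1 + L^{2}$)
$T{\left(h,u \right)} = \left(-121 + h^{2} u^{2}\right) \left(41 + h + 2 u\right)$ ($T{\left(h,u \right)} = \left(41 + \left(\left(h + u\right) + u\right)\right) \left(-120 + \left(-1 + \left(h u\right)^{2}\right)\right) = \left(41 + \left(h + 2 u\right)\right) \left(-120 + \left(-1 + h^{2} u^{2}\right)\right) = \left(41 + h + 2 u\right) \left(-121 + h^{2} u^{2}\right) = \left(-121 + h^{2} u^{2}\right) \left(41 + h + 2 u\right)$)
$\frac{T{\left(-27,287 \right)}}{22394} = \frac{-4961 - 69454 - -3267 + \left(-27\right)^{3} \cdot 287^{2} + 2 \left(-27\right)^{2} \cdot 287^{3} + 41 \left(-27\right)^{2} \cdot 287^{2}}{22394} = \left(-4961 - 69454 + 3267 - 1621269027 + 2 \cdot 729 \cdot 23639903 + 41 \cdot 729 \cdot 82369\right) \frac{1}{22394} = \left(-4961 - 69454 + 3267 - 1621269027 + 34466978574 + 2461927041\right) \frac{1}{22394} = 35307565440 \cdot \frac{1}{22394} = \frac{17653782720}{11197}$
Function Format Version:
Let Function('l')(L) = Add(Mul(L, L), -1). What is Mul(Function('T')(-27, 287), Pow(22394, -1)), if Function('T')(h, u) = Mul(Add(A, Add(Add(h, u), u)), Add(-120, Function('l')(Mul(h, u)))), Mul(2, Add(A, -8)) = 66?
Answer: Rational(17653782720, 11197) ≈ 1.5767e+6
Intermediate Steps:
A = 41 (A = Add(8, Mul(Rational(1, 2), 66)) = Add(8, 33) = 41)
Function('l')(L) = Add(-1, Pow(L, 2)) (Function('l')(L) = Add(Pow(L, 2), -1) = Add(-1, Pow(L, 2)))
Function('T')(h, u) = Mul(Add(-121, Mul(Pow(h, 2), Pow(u, 2))), Add(41, h, Mul(2, u))) (Function('T')(h, u) = Mul(Add(41, Add(Add(h, u), u)), Add(-120, Add(-1, Pow(Mul(h, u), 2)))) = Mul(Add(41, Add(h, Mul(2, u))), Add(-120, Add(-1, Mul(Pow(h, 2), Pow(u, 2))))) = Mul(Add(41, h, Mul(2, u)), Add(-121, Mul(Pow(h, 2), Pow(u, 2)))) = Mul(Add(-121, Mul(Pow(h, 2), Pow(u, 2))), Add(41, h, Mul(2, u))))
Mul(Function('T')(-27, 287), Pow(22394, -1)) = Mul(Add(-4961, Mul(-242, 287), Mul(-121, -27), Mul(Pow(-27, 3), Pow(287, 2)), Mul(2, Pow(-27, 2), Pow(287, 3)), Mul(41, Pow(-27, 2), Pow(287, 2))), Pow(22394, -1)) = Mul(Add(-4961, -69454, 3267, Mul(-19683, 82369), Mul(2, 729, 23639903), Mul(41, 729, 82369)), Rational(1, 22394)) = Mul(Add(-4961, -69454, 3267, -1621269027, 34466978574, 2461927041), Rational(1, 22394)) = Mul(35307565440, Rational(1, 22394)) = Rational(17653782720, 11197)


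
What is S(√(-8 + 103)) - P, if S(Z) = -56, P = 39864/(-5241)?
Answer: -84544/1747 ≈ -48.394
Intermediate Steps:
P = -13288/1747 (P = 39864*(-1/5241) = -13288/1747 ≈ -7.6062)
S(√(-8 + 103)) - P = -56 - 1*(-13288/1747) = -56 + 13288/1747 = -84544/1747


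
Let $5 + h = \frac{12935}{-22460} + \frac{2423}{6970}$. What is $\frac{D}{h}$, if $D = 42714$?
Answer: $- \frac{95524491240}{11692391} \approx -8169.8$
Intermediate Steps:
$h = - \frac{81846737}{15654620}$ ($h = -5 + \left(\frac{12935}{-22460} + \frac{2423}{6970}\right) = -5 + \left(12935 \left(- \frac{1}{22460}\right) + 2423 \cdot \frac{1}{6970}\right) = -5 + \left(- \frac{2587}{4492} + \frac{2423}{6970}\right) = -5 - \frac{3573637}{15654620} = - \frac{81846737}{15654620} \approx -5.2283$)
$\frac{D}{h} = \frac{42714}{- \frac{81846737}{15654620}} = 42714 \left(- \frac{15654620}{81846737}\right) = - \frac{95524491240}{11692391}$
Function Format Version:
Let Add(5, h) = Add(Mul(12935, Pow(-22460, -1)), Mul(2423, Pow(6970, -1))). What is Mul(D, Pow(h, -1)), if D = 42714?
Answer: Rational(-95524491240, 11692391) ≈ -8169.8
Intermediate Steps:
h = Rational(-81846737, 15654620) (h = Add(-5, Add(Mul(12935, Pow(-22460, -1)), Mul(2423, Pow(6970, -1)))) = Add(-5, Add(Mul(12935, Rational(-1, 22460)), Mul(2423, Rational(1, 6970)))) = Add(-5, Add(Rational(-2587, 4492), Rational(2423, 6970))) = Add(-5, Rational(-3573637, 15654620)) = Rational(-81846737, 15654620) ≈ -5.2283)
Mul(D, Pow(h, -1)) = Mul(42714, Pow(Rational(-81846737, 15654620), -1)) = Mul(42714, Rational(-15654620, 81846737)) = Rational(-95524491240, 11692391)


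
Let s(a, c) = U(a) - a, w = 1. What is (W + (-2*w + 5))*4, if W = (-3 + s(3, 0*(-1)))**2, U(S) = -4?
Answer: 412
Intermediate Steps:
s(a, c) = -4 - a
W = 100 (W = (-3 + (-4 - 1*3))**2 = (-3 + (-4 - 3))**2 = (-3 - 7)**2 = (-10)**2 = 100)
(W + (-2*w + 5))*4 = (100 + (-2*1 + 5))*4 = (100 + (-2 + 5))*4 = (100 + 3)*4 = 103*4 = 412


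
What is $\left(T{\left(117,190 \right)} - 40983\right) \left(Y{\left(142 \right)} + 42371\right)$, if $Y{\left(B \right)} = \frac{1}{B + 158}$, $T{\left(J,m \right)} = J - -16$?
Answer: $- \frac{10385132917}{6} \approx -1.7309 \cdot 10^{9}$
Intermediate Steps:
$T{\left(J,m \right)} = 16 + J$ ($T{\left(J,m \right)} = J + 16 = 16 + J$)
$Y{\left(B \right)} = \frac{1}{158 + B}$
$\left(T{\left(117,190 \right)} - 40983\right) \left(Y{\left(142 \right)} + 42371\right) = \left(\left(16 + 117\right) - 40983\right) \left(\frac{1}{158 + 142} + 42371\right) = \left(133 - 40983\right) \left(\frac{1}{300} + 42371\right) = - 40850 \left(\frac{1}{300} + 42371\right) = \left(-40850\right) \frac{12711301}{300} = - \frac{10385132917}{6}$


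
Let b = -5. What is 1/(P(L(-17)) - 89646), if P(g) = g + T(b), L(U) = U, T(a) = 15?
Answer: -1/89648 ≈ -1.1155e-5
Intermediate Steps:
P(g) = 15 + g (P(g) = g + 15 = 15 + g)
1/(P(L(-17)) - 89646) = 1/((15 - 17) - 89646) = 1/(-2 - 89646) = 1/(-89648) = -1/89648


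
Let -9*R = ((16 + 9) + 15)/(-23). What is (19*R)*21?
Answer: 5320/69 ≈ 77.101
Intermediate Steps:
R = 40/207 (R = -((16 + 9) + 15)/(9*(-23)) = -(25 + 15)*(-1)/(9*23) = -40*(-1)/(9*23) = -1/9*(-40/23) = 40/207 ≈ 0.19324)
(19*R)*21 = (19*(40/207))*21 = (760/207)*21 = 5320/69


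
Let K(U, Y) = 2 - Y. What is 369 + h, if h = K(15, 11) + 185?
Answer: 545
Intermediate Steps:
h = 176 (h = (2 - 1*11) + 185 = (2 - 11) + 185 = -9 + 185 = 176)
369 + h = 369 + 176 = 545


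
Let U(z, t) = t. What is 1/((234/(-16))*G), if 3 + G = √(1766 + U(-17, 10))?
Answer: -8/68913 - 32*√111/206739 ≈ -0.0017468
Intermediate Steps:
G = -3 + 4*√111 (G = -3 + √(1766 + 10) = -3 + √1776 = -3 + 4*√111 ≈ 39.143)
1/((234/(-16))*G) = 1/((234/(-16))*(-3 + 4*√111)) = 1/((234*(-1/16))*(-3 + 4*√111)) = 1/(-117*(-3 + 4*√111)/8) = 1/(351/8 - 117*√111/2)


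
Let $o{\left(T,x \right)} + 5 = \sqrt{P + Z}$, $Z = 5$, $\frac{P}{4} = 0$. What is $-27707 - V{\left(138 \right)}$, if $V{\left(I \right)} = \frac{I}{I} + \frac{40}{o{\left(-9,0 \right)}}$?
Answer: $-27698 + 2 \sqrt{5} \approx -27694.0$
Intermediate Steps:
$P = 0$ ($P = 4 \cdot 0 = 0$)
$o{\left(T,x \right)} = -5 + \sqrt{5}$ ($o{\left(T,x \right)} = -5 + \sqrt{0 + 5} = -5 + \sqrt{5}$)
$V{\left(I \right)} = 1 + \frac{40}{-5 + \sqrt{5}}$ ($V{\left(I \right)} = \frac{I}{I} + \frac{40}{-5 + \sqrt{5}} = 1 + \frac{40}{-5 + \sqrt{5}}$)
$-27707 - V{\left(138 \right)} = -27707 - \left(-9 - 2 \sqrt{5}\right) = -27707 + \left(9 + 2 \sqrt{5}\right) = -27698 + 2 \sqrt{5}$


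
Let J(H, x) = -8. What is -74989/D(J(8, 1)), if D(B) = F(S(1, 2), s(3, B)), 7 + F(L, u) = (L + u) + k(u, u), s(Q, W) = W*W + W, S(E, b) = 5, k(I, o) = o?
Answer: -74989/110 ≈ -681.72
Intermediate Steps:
s(Q, W) = W + W² (s(Q, W) = W² + W = W + W²)
F(L, u) = -7 + L + 2*u (F(L, u) = -7 + ((L + u) + u) = -7 + (L + 2*u) = -7 + L + 2*u)
D(B) = -2 + 2*B*(1 + B) (D(B) = -7 + 5 + 2*(B*(1 + B)) = -7 + 5 + 2*B*(1 + B) = -2 + 2*B*(1 + B))
-74989/D(J(8, 1)) = -74989/(-2 + 2*(-8)*(1 - 8)) = -74989/(-2 + 2*(-8)*(-7)) = -74989/(-2 + 112) = -74989/110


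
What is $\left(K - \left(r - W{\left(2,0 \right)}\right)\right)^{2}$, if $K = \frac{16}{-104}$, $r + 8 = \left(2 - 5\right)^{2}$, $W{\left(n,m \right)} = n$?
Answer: $\frac{121}{169} \approx 0.71598$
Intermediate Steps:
$r = 1$ ($r = -8 + \left(2 - 5\right)^{2} = -8 + \left(-3\right)^{2} = -8 + 9 = 1$)
$K = - \frac{2}{13}$ ($K = 16 \left(- \frac{1}{104}\right) = - \frac{2}{13} \approx -0.15385$)
$\left(K - \left(r - W{\left(2,0 \right)}\right)\right)^{2} = \left(- \frac{2}{13} + \left(2 - 1\right)\right)^{2} = \left(- \frac{2}{13} + 1\right)^{2} = \left(\frac{11}{13}\right)^{2} = \frac{121}{169}$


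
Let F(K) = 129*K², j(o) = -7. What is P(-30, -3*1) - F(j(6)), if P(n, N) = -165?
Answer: -6486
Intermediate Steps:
P(-30, -3*1) - F(j(6)) = -165 - 129*(-7)² = -165 - 129*49 = -165 - 1*6321 = -165 - 6321 = -6486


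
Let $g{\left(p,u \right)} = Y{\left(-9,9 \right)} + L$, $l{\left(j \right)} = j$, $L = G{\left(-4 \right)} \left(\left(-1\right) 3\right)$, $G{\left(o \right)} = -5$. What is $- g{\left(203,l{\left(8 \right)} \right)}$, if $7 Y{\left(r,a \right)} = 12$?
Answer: $- \frac{117}{7} \approx -16.714$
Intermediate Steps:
$Y{\left(r,a \right)} = \frac{12}{7}$ ($Y{\left(r,a \right)} = \frac{1}{7} \cdot 12 = \frac{12}{7}$)
$L = 15$ ($L = - 5 \left(\left(-1\right) 3\right) = \left(-5\right) \left(-3\right) = 15$)
$g{\left(p,u \right)} = \frac{117}{7}$ ($g{\left(p,u \right)} = \frac{12}{7} + 15 = \frac{117}{7}$)
$- g{\left(203,l{\left(8 \right)} \right)} = \left(-1\right) \frac{117}{7} = - \frac{117}{7}$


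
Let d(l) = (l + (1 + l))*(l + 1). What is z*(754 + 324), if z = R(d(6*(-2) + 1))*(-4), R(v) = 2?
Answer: -8624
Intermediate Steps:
d(l) = (1 + l)*(1 + 2*l) (d(l) = (1 + 2*l)*(1 + l) = (1 + l)*(1 + 2*l))
z = -8 (z = 2*(-4) = -8)
z*(754 + 324) = -8*(754 + 324) = -8*1078 = -8624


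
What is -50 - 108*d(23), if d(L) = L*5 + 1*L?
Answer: -14954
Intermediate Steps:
d(L) = 6*L (d(L) = 5*L + L = 6*L)
-50 - 108*d(23) = -50 - 648*23 = -50 - 108*138 = -50 - 14904 = -14954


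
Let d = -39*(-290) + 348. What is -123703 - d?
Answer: -135361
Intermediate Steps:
d = 11658 (d = 11310 + 348 = 11658)
-123703 - d = -123703 - 1*11658 = -123703 - 11658 = -135361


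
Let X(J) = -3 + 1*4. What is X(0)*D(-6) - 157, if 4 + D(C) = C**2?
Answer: -125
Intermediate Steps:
D(C) = -4 + C**2
X(J) = 1 (X(J) = -3 + 4 = 1)
X(0)*D(-6) - 157 = 1*(-4 + (-6)**2) - 157 = 1*(-4 + 36) - 157 = 1*32 - 157 = 32 - 157 = -125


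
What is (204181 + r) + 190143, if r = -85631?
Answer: 308693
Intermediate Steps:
(204181 + r) + 190143 = (204181 - 85631) + 190143 = 118550 + 190143 = 308693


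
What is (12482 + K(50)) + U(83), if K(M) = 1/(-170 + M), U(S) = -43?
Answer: 1492679/120 ≈ 12439.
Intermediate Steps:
(12482 + K(50)) + U(83) = (12482 + 1/(-170 + 50)) - 43 = (12482 + 1/(-120)) - 43 = (12482 - 1/120) - 43 = 1497839/120 - 43 = 1492679/120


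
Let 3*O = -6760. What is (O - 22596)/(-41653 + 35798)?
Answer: 74548/17565 ≈ 4.2441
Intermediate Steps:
O = -6760/3 (O = (⅓)*(-6760) = -6760/3 ≈ -2253.3)
(O - 22596)/(-41653 + 35798) = (-6760/3 - 22596)/(-41653 + 35798) = -74548/3/(-5855) = -74548/3*(-1/5855) = 74548/17565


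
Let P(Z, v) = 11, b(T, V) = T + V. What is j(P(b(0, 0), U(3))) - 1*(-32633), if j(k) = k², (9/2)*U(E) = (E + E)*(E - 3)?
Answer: 32754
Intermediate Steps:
U(E) = 4*E*(-3 + E)/9 (U(E) = 2*((E + E)*(E - 3))/9 = 2*((2*E)*(-3 + E))/9 = 2*(2*E*(-3 + E))/9 = 4*E*(-3 + E)/9)
j(P(b(0, 0), U(3))) - 1*(-32633) = 11² - 1*(-32633) = 121 + 32633 = 32754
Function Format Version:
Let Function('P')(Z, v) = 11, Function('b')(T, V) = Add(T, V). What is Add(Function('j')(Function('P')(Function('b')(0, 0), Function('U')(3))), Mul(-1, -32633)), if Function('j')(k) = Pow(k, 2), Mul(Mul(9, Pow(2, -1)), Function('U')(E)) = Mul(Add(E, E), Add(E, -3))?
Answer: 32754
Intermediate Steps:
Function('U')(E) = Mul(Rational(4, 9), E, Add(-3, E)) (Function('U')(E) = Mul(Rational(2, 9), Mul(Add(E, E), Add(E, -3))) = Mul(Rational(2, 9), Mul(Mul(2, E), Add(-3, E))) = Mul(Rational(2, 9), Mul(2, E, Add(-3, E))) = Mul(Rational(4, 9), E, Add(-3, E)))
Add(Function('j')(Function('P')(Function('b')(0, 0), Function('U')(3))), Mul(-1, -32633)) = Add(Pow(11, 2), Mul(-1, -32633)) = Add(121, 32633) = 32754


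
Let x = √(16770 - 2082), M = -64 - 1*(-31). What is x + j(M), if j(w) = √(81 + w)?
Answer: 4*√3 + 12*√102 ≈ 128.12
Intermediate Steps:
M = -33 (M = -64 + 31 = -33)
x = 12*√102 (x = √14688 = 12*√102 ≈ 121.19)
x + j(M) = 12*√102 + √(81 - 33) = 12*√102 + √48 = 12*√102 + 4*√3 = 4*√3 + 12*√102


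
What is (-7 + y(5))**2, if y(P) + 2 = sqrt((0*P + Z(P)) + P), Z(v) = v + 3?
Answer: (9 - sqrt(13))**2 ≈ 29.100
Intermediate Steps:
Z(v) = 3 + v
y(P) = -2 + sqrt(3 + 2*P) (y(P) = -2 + sqrt((0*P + (3 + P)) + P) = -2 + sqrt((0 + (3 + P)) + P) = -2 + sqrt((3 + P) + P) = -2 + sqrt(3 + 2*P))
(-7 + y(5))**2 = (-7 + (-2 + sqrt(3 + 2*5)))**2 = (-7 + (-2 + sqrt(3 + 10)))**2 = (-7 + (-2 + sqrt(13)))**2 = (-9 + sqrt(13))**2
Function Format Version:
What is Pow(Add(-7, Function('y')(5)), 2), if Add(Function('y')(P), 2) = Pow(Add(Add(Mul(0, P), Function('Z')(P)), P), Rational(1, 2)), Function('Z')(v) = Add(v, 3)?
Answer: Pow(Add(9, Mul(-1, Pow(13, Rational(1, 2)))), 2) ≈ 29.100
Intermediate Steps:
Function('Z')(v) = Add(3, v)
Function('y')(P) = Add(-2, Pow(Add(3, Mul(2, P)), Rational(1, 2))) (Function('y')(P) = Add(-2, Pow(Add(Add(Mul(0, P), Add(3, P)), P), Rational(1, 2))) = Add(-2, Pow(Add(Add(0, Add(3, P)), P), Rational(1, 2))) = Add(-2, Pow(Add(Add(3, P), P), Rational(1, 2))) = Add(-2, Pow(Add(3, Mul(2, P)), Rational(1, 2))))
Pow(Add(-7, Function('y')(5)), 2) = Pow(Add(-7, Add(-2, Pow(Add(3, Mul(2, 5)), Rational(1, 2)))), 2) = Pow(Add(-7, Add(-2, Pow(Add(3, 10), Rational(1, 2)))), 2) = Pow(Add(-7, Add(-2, Pow(13, Rational(1, 2)))), 2) = Pow(Add(-9, Pow(13, Rational(1, 2))), 2)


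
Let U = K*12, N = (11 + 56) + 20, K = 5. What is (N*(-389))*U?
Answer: -2030580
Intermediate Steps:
N = 87 (N = 67 + 20 = 87)
U = 60 (U = 5*12 = 60)
(N*(-389))*U = (87*(-389))*60 = -33843*60 = -2030580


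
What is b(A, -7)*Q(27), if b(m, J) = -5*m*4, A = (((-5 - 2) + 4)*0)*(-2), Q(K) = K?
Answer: 0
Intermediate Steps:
A = 0 (A = ((-7 + 4)*0)*(-2) = -3*0*(-2) = 0*(-2) = 0)
b(m, J) = -20*m
b(A, -7)*Q(27) = -20*0*27 = 0*27 = 0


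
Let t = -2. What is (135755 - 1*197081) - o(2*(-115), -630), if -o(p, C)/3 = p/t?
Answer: -60981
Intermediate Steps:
o(p, C) = 3*p/2 (o(p, C) = -3*p/(-2) = -3*p*(-1)/2 = -(-3)*p/2 = 3*p/2)
(135755 - 1*197081) - o(2*(-115), -630) = (135755 - 1*197081) - 3*2*(-115)/2 = (135755 - 197081) - 3*(-230)/2 = -61326 - 1*(-345) = -61326 + 345 = -60981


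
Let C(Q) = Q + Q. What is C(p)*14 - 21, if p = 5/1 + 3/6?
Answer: 133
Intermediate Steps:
p = 11/2 (p = 5*1 + 3*(⅙) = 5 + ½ = 11/2 ≈ 5.5000)
C(Q) = 2*Q
C(p)*14 - 21 = (2*(11/2))*14 - 21 = 11*14 - 21 = 154 - 21 = 133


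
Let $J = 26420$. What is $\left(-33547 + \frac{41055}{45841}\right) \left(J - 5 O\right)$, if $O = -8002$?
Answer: $- \frac{102155188549960}{45841} \approx -2.2285 \cdot 10^{9}$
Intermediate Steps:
$\left(-33547 + \frac{41055}{45841}\right) \left(J - 5 O\right) = \left(-33547 + \frac{41055}{45841}\right) \left(26420 - -40010\right) = \left(-33547 + 41055 \cdot \frac{1}{45841}\right) \left(26420 + 40010\right) = \left(-33547 + \frac{41055}{45841}\right) 66430 = \left(- \frac{1537786972}{45841}\right) 66430 = - \frac{102155188549960}{45841}$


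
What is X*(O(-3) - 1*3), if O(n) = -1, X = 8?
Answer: -32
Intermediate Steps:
X*(O(-3) - 1*3) = 8*(-1 - 1*3) = 8*(-1 - 3) = 8*(-4) = -32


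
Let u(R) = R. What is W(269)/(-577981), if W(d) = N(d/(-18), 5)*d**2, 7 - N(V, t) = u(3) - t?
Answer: -651249/577981 ≈ -1.1268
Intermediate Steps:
N(V, t) = 4 + t (N(V, t) = 7 - (3 - t) = 7 + (-3 + t) = 4 + t)
W(d) = 9*d**2 (W(d) = (4 + 5)*d**2 = 9*d**2)
W(269)/(-577981) = (9*269**2)/(-577981) = (9*72361)*(-1/577981) = 651249*(-1/577981) = -651249/577981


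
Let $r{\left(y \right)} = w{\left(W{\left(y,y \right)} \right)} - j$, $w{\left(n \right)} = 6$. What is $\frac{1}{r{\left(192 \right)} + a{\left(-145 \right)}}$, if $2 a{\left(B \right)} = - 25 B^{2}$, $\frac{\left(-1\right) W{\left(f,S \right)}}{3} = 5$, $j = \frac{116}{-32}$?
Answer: $- \frac{8}{2102423} \approx -3.8051 \cdot 10^{-6}$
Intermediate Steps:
$j = - \frac{29}{8}$ ($j = 116 \left(- \frac{1}{32}\right) = - \frac{29}{8} \approx -3.625$)
$W{\left(f,S \right)} = -15$ ($W{\left(f,S \right)} = \left(-3\right) 5 = -15$)
$r{\left(y \right)} = \frac{77}{8}$ ($r{\left(y \right)} = 6 - - \frac{29}{8} = 6 + \frac{29}{8} = \frac{77}{8}$)
$a{\left(B \right)} = - \frac{25 B^{2}}{2}$ ($a{\left(B \right)} = \frac{\left(-25\right) B^{2}}{2} = - \frac{25 B^{2}}{2}$)
$\frac{1}{r{\left(192 \right)} + a{\left(-145 \right)}} = \frac{1}{\frac{77}{8} - \frac{25 \left(-145\right)^{2}}{2}} = \frac{1}{\frac{77}{8} - \frac{525625}{2}} = \frac{1}{- \frac{2102423}{8}} = - \frac{8}{2102423}$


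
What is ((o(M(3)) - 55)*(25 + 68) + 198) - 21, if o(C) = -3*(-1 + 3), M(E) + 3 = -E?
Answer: -5496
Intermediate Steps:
M(E) = -3 - E
o(C) = -6 (o(C) = -3*2 = -6)
((o(M(3)) - 55)*(25 + 68) + 198) - 21 = ((-6 - 55)*(25 + 68) + 198) - 21 = (-61*93 + 198) - 21 = (-5673 + 198) - 21 = -5475 - 21 = -5496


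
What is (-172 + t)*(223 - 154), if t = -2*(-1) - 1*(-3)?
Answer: -11523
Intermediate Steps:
t = 5 (t = 2 + 3 = 5)
(-172 + t)*(223 - 154) = (-172 + 5)*(223 - 154) = -167*69 = -11523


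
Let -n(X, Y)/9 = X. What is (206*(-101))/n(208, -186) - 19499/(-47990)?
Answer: 258745517/22459320 ≈ 11.521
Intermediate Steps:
n(X, Y) = -9*X
(206*(-101))/n(208, -186) - 19499/(-47990) = (206*(-101))/((-9*208)) - 19499/(-47990) = -20806/(-1872) - 19499*(-1/47990) = -20806*(-1/1872) + 19499/47990 = 10403/936 + 19499/47990 = 258745517/22459320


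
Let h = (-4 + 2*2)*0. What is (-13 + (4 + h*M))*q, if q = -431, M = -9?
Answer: 3879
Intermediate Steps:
h = 0 (h = (-4 + 4)*0 = 0*0 = 0)
(-13 + (4 + h*M))*q = (-13 + (4 + 0*(-9)))*(-431) = (-13 + (4 + 0))*(-431) = (-13 + 4)*(-431) = -9*(-431) = 3879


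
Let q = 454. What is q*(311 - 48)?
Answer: 119402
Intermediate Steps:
q*(311 - 48) = 454*(311 - 48) = 454*263 = 119402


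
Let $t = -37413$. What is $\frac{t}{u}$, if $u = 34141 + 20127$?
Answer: $- \frac{37413}{54268} \approx -0.68941$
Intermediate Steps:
$u = 54268$
$\frac{t}{u} = - \frac{37413}{54268}$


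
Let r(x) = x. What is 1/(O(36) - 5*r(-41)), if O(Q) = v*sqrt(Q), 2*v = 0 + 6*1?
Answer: 1/223 ≈ 0.0044843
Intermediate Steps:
v = 3 (v = (0 + 6*1)/2 = (0 + 6)/2 = (1/2)*6 = 3)
O(Q) = 3*sqrt(Q)
1/(O(36) - 5*r(-41)) = 1/(3*sqrt(36) - 5*(-41)) = 1/(3*6 + 205) = 1/(18 + 205) = 1/223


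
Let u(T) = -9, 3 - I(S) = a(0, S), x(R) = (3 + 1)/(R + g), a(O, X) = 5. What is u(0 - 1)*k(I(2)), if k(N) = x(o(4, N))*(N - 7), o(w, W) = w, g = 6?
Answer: 162/5 ≈ 32.400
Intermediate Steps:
x(R) = 4/(6 + R) (x(R) = (3 + 1)/(R + 6) = 4/(6 + R))
I(S) = -2 (I(S) = 3 - 1*5 = 3 - 5 = -2)
k(N) = -14/5 + 2*N/5 (k(N) = (4/(6 + 4))*(N - 7) = (4/10)*(-7 + N) = (4*(1/10))*(-7 + N) = 2*(-7 + N)/5 = -14/5 + 2*N/5)
u(0 - 1)*k(I(2)) = -9*(-14/5 + (2/5)*(-2)) = -9*(-14/5 - 4/5) = -9*(-18/5) = 162/5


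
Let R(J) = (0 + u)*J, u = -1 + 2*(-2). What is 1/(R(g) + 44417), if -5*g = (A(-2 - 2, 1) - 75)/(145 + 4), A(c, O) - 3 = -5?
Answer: 149/6618056 ≈ 2.2514e-5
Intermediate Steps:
u = -5 (u = -1 - 4 = -5)
A(c, O) = -2 (A(c, O) = 3 - 5 = -2)
g = 77/745 (g = -(-2 - 75)/(5*(145 + 4)) = -(-77)/(5*149) = -1/5*(-77/149) = 77/745 ≈ 0.10336)
R(J) = -5*J (R(J) = (0 - 5)*J = -5*J)
1/(R(g) + 44417) = 1/(-5*77/745 + 44417) = 1/(-77/149 + 44417) = 1/(6618056/149) = 149/6618056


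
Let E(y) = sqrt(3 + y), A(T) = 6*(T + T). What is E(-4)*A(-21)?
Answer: -252*I ≈ -252.0*I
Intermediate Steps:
A(T) = 12*T (A(T) = 6*(2*T) = 12*T)
E(-4)*A(-21) = sqrt(3 - 4)*(12*(-21)) = sqrt(-1)*(-252) = I*(-252) = -252*I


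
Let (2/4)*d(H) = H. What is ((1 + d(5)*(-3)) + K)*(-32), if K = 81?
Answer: -1664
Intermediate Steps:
d(H) = 2*H
((1 + d(5)*(-3)) + K)*(-32) = ((1 + (2*5)*(-3)) + 81)*(-32) = ((1 + 10*(-3)) + 81)*(-32) = ((1 - 30) + 81)*(-32) = (-29 + 81)*(-32) = 52*(-32) = -1664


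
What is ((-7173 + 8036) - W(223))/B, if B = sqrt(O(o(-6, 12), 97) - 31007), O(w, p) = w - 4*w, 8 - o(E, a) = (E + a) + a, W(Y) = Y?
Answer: -640*I*sqrt(30977)/30977 ≈ -3.6363*I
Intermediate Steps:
o(E, a) = 8 - E - 2*a (o(E, a) = 8 - ((E + a) + a) = 8 - (E + 2*a) = 8 + (-E - 2*a) = 8 - E - 2*a)
O(w, p) = -3*w
B = I*sqrt(30977) (B = sqrt(-3*(8 - 1*(-6) - 2*12) - 31007) = sqrt(-3*(8 + 6 - 24) - 31007) = sqrt(-3*(-10) - 31007) = sqrt(30 - 31007) = sqrt(-30977) = I*sqrt(30977) ≈ 176.0*I)
((-7173 + 8036) - W(223))/B = ((-7173 + 8036) - 1*223)/((I*sqrt(30977))) = (863 - 223)*(-I*sqrt(30977)/30977) = 640*(-I*sqrt(30977)/30977) = -640*I*sqrt(30977)/30977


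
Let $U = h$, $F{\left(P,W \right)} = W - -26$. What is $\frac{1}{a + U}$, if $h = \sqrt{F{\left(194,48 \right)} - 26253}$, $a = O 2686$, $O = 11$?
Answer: $\frac{29546}{872992295} - \frac{i \sqrt{26179}}{872992295} \approx 3.3844 \cdot 10^{-5} - 1.8534 \cdot 10^{-7} i$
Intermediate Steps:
$F{\left(P,W \right)} = 26 + W$ ($F{\left(P,W \right)} = W + 26 = 26 + W$)
$a = 29546$ ($a = 11 \cdot 2686 = 29546$)
$h = i \sqrt{26179}$ ($h = \sqrt{\left(26 + 48\right) - 26253} = \sqrt{74 - 26253} = \sqrt{-26179} = i \sqrt{26179} \approx 161.8 i$)
$U = i \sqrt{26179} \approx 161.8 i$
$\frac{1}{a + U} = \frac{1}{29546 + i \sqrt{26179}}$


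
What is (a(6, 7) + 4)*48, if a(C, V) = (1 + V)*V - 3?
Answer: 2736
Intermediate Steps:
a(C, V) = -3 + V*(1 + V) (a(C, V) = V*(1 + V) - 3 = -3 + V*(1 + V))
(a(6, 7) + 4)*48 = ((-3 + 7 + 7**2) + 4)*48 = ((-3 + 7 + 49) + 4)*48 = (53 + 4)*48 = 57*48 = 2736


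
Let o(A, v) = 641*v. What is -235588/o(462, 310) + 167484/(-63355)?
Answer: -4820642338/1258927205 ≈ -3.8292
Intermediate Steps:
-235588/o(462, 310) + 167484/(-63355) = -235588/(641*310) + 167484/(-63355) = -235588/198710 + 167484*(-1/63355) = -235588*1/198710 - 167484/63355 = -117794/99355 - 167484/63355 = -4820642338/1258927205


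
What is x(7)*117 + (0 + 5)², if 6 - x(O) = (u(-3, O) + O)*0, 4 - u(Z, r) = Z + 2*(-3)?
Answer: 727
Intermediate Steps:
u(Z, r) = 10 - Z (u(Z, r) = 4 - (Z + 2*(-3)) = 4 - (Z - 6) = 4 - (-6 + Z) = 4 + (6 - Z) = 10 - Z)
x(O) = 6 (x(O) = 6 - ((10 - 1*(-3)) + O)*0 = 6 - ((10 + 3) + O)*0 = 6 - (13 + O)*0 = 6 - 1*0 = 6 + 0 = 6)
x(7)*117 + (0 + 5)² = 6*117 + (0 + 5)² = 702 + 5² = 702 + 25 = 727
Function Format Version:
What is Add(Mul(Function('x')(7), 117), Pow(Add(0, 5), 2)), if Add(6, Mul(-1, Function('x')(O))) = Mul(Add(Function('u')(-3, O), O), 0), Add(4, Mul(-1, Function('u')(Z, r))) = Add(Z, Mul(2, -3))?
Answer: 727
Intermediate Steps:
Function('u')(Z, r) = Add(10, Mul(-1, Z)) (Function('u')(Z, r) = Add(4, Mul(-1, Add(Z, Mul(2, -3)))) = Add(4, Mul(-1, Add(Z, -6))) = Add(4, Mul(-1, Add(-6, Z))) = Add(4, Add(6, Mul(-1, Z))) = Add(10, Mul(-1, Z)))
Function('x')(O) = 6 (Function('x')(O) = Add(6, Mul(-1, Mul(Add(Add(10, Mul(-1, -3)), O), 0))) = Add(6, Mul(-1, Mul(Add(Add(10, 3), O), 0))) = Add(6, Mul(-1, Mul(Add(13, O), 0))) = Add(6, Mul(-1, 0)) = Add(6, 0) = 6)
Add(Mul(Function('x')(7), 117), Pow(Add(0, 5), 2)) = Add(Mul(6, 117), Pow(Add(0, 5), 2)) = Add(702, Pow(5, 2)) = Add(702, 25) = 727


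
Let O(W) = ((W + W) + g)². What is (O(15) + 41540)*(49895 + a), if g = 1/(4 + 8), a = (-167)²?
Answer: 19809254521/6 ≈ 3.3015e+9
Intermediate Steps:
a = 27889
g = 1/12 ≈ 0.083333
O(W) = (1/12 + 2*W)² (O(W) = ((W + W) + 1/12)² = (2*W + 1/12)² = (1/12 + 2*W)²)
(O(15) + 41540)*(49895 + a) = ((1 + 24*15)²/144 + 41540)*(49895 + 27889) = ((1 + 360)²/144 + 41540)*77784 = ((1/144)*361² + 41540)*77784 = ((1/144)*130321 + 41540)*77784 = (130321/144 + 41540)*77784 = (6112081/144)*77784 = 19809254521/6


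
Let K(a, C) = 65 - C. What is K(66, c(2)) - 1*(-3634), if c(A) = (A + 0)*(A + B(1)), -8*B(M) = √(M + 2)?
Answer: 3695 + √3/4 ≈ 3695.4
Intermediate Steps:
B(M) = -√(2 + M)/8 (B(M) = -√(M + 2)/8 = -√(2 + M)/8)
c(A) = A*(A - √3/8) (c(A) = (A + 0)*(A - √(2 + 1)/8) = A*(A - √3/8))
K(66, c(2)) - 1*(-3634) = (65 - 2*(-√3 + 8*2)/8) - 1*(-3634) = (65 - 2*(-√3 + 16)/8) + 3634 = (65 - 2*(16 - √3)/8) + 3634 = (65 - (4 - √3/4)) + 3634 = (65 + (-4 + √3/4)) + 3634 = (61 + √3/4) + 3634 = 3695 + √3/4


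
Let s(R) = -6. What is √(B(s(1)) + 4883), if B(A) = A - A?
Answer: √4883 ≈ 69.878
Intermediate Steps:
B(A) = 0
√(B(s(1)) + 4883) = √(0 + 4883) = √4883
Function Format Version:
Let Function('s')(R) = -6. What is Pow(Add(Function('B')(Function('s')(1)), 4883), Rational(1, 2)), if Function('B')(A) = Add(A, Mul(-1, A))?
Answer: Pow(4883, Rational(1, 2)) ≈ 69.878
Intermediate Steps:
Function('B')(A) = 0
Pow(Add(Function('B')(Function('s')(1)), 4883), Rational(1, 2)) = Pow(Add(0, 4883), Rational(1, 2)) = Pow(4883, Rational(1, 2))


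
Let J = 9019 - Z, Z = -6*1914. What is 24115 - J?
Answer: 3612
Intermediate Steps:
Z = -11484
J = 20503 (J = 9019 - 1*(-11484) = 9019 + 11484 = 20503)
24115 - J = 24115 - 1*20503 = 24115 - 20503 = 3612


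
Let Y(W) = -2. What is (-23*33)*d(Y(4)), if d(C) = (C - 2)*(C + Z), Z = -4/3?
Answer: -10120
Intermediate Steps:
Z = -4/3 (Z = -4*⅓ = -4/3 ≈ -1.3333)
d(C) = (-2 + C)*(-4/3 + C) (d(C) = (C - 2)*(C - 4/3) = (-2 + C)*(-4/3 + C))
(-23*33)*d(Y(4)) = (-23*33)*(8/3 + (-2)² - 10/3*(-2)) = -759*(8/3 + 4 + 20/3) = -759*40/3 = -10120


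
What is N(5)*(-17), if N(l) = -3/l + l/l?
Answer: -34/5 ≈ -6.8000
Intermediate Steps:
N(l) = 1 - 3/l (N(l) = -3/l + 1 = 1 - 3/l)
N(5)*(-17) = ((-3 + 5)/5)*(-17) = ((1/5)*2)*(-17) = (2/5)*(-17) = -34/5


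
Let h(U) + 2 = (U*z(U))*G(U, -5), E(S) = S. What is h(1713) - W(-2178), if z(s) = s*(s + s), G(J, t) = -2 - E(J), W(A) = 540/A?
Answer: -2086179047478122/121 ≈ -1.7241e+13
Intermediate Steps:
G(J, t) = -2 - J
z(s) = 2*s**2 (z(s) = s*(2*s) = 2*s**2)
h(U) = -2 + 2*U**3*(-2 - U) (h(U) = -2 + (U*(2*U**2))*(-2 - U) = -2 + (2*U**3)*(-2 - U) = -2 + 2*U**3*(-2 - U))
h(1713) - W(-2178) = (-2 + 2*1713**3*(-2 - 1*1713)) - 540/(-2178) = (-2 + 2*5026574097*(-2 - 1713)) - 540*(-1)/2178 = (-2 + 2*5026574097*(-1715)) - 1*(-30/121) = (-2 - 17241149152710) + 30/121 = -17241149152712 + 30/121 = -2086179047478122/121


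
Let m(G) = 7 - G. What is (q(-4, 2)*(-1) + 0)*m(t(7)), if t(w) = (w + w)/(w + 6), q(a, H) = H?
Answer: -154/13 ≈ -11.846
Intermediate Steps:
t(w) = 2*w/(6 + w) (t(w) = (2*w)/(6 + w) = 2*w/(6 + w))
(q(-4, 2)*(-1) + 0)*m(t(7)) = (2*(-1) + 0)*(7 - 2*7/(6 + 7)) = (-2 + 0)*(7 - 2*7/13) = -2*(7 - 2*7/13) = -2*(7 - 1*14/13) = -2*(7 - 14/13) = -2*77/13 = -154/13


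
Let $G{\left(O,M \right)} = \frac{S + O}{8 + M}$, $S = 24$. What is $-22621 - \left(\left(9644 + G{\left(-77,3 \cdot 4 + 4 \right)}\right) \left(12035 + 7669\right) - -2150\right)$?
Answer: $-190006634$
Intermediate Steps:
$G{\left(O,M \right)} = \frac{24 + O}{8 + M}$
$-22621 - \left(\left(9644 + G{\left(-77,3 \cdot 4 + 4 \right)}\right) \left(12035 + 7669\right) - -2150\right) = -22621 - \left(\left(9644 + \frac{24 - 77}{8 + \left(3 \cdot 4 + 4\right)}\right) \left(12035 + 7669\right) - -2150\right) = -22621 - \left(\left(9644 + \frac{1}{8 + \left(12 + 4\right)} \left(-53\right)\right) 19704 + 2150\right) = -22621 - \left(\left(9644 + \frac{1}{8 + 16} \left(-53\right)\right) 19704 + 2150\right) = -22621 - \left(\left(9644 + \frac{1}{24} \left(-53\right)\right) 19704 + 2150\right) = -22621 - \left(\left(9644 - \frac{53}{24}\right) 19704 + 2150\right) = -22621 - \left(\frac{231403}{24} \cdot 19704 + 2150\right) = -22621 - \left(189981863 + 2150\right) = -22621 - 189984013 = -190006634$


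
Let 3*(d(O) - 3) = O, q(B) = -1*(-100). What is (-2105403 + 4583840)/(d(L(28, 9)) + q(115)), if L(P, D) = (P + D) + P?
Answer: 7435311/374 ≈ 19881.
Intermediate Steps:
q(B) = 100
L(P, D) = D + 2*P (L(P, D) = (D + P) + P = D + 2*P)
d(O) = 3 + O/3
(-2105403 + 4583840)/(d(L(28, 9)) + q(115)) = (-2105403 + 4583840)/((3 + (9 + 2*28)/3) + 100) = 2478437/((3 + (9 + 56)/3) + 100) = 2478437/((3 + (⅓)*65) + 100) = 2478437/((3 + 65/3) + 100) = 2478437/(74/3 + 100) = 2478437/(374/3) = 2478437*(3/374) = 7435311/374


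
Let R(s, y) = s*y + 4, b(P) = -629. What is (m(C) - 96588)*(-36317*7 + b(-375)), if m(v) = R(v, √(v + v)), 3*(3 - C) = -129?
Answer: 24614239232 - 23446016*√23 ≈ 2.4502e+10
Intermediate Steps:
C = 46 (C = 3 - ⅓*(-129) = 3 + 43 = 46)
R(s, y) = 4 + s*y
m(v) = 4 + √2*v^(3/2) (m(v) = 4 + v*√(v + v) = 4 + v*√(2*v) = 4 + v*(√2*√v) = 4 + √2*v^(3/2))
(m(C) - 96588)*(-36317*7 + b(-375)) = ((4 + √2*46^(3/2)) - 96588)*(-36317*7 - 629) = ((4 + √2*(46*√46)) - 96588)*(-254219 - 629) = ((4 + 92*√23) - 96588)*(-254848) = (-96584 + 92*√23)*(-254848) = 24614239232 - 23446016*√23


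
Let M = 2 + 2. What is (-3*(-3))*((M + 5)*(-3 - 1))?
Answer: -324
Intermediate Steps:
M = 4
(-3*(-3))*((M + 5)*(-3 - 1)) = (-3*(-3))*((4 + 5)*(-3 - 1)) = 9*(9*(-4)) = 9*(-36) = -324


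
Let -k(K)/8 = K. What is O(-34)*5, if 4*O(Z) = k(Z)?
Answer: 340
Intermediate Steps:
k(K) = -8*K
O(Z) = -2*Z (O(Z) = (-8*Z)/4 = -2*Z)
O(-34)*5 = -2*(-34)*5 = 68*5 = 340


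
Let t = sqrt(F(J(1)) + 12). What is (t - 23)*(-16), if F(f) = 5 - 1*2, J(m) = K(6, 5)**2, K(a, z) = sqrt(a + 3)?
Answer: 368 - 16*sqrt(15) ≈ 306.03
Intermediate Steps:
K(a, z) = sqrt(3 + a)
J(m) = 9 (J(m) = (sqrt(3 + 6))**2 = (sqrt(9))**2 = 3**2 = 9)
F(f) = 3 (F(f) = 5 - 2 = 3)
t = sqrt(15) (t = sqrt(3 + 12) = sqrt(15) ≈ 3.8730)
(t - 23)*(-16) = (sqrt(15) - 23)*(-16) = (-23 + sqrt(15))*(-16) = 368 - 16*sqrt(15)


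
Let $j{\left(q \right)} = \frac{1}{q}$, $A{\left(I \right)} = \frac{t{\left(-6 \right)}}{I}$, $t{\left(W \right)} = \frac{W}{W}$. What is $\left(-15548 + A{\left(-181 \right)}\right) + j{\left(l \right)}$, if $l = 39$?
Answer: $- \frac{109753190}{7059} \approx -15548.0$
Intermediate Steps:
$t{\left(W \right)} = 1$
$A{\left(I \right)} = \frac{1}{I}$ ($A{\left(I \right)} = 1 \frac{1}{I} = \frac{1}{I}$)
$\left(-15548 + A{\left(-181 \right)}\right) + j{\left(l \right)} = \left(-15548 + \frac{1}{-181}\right) + \frac{1}{39} = \left(-15548 - \frac{1}{181}\right) + \frac{1}{39} = - \frac{2814189}{181} + \frac{1}{39} = - \frac{109753190}{7059}$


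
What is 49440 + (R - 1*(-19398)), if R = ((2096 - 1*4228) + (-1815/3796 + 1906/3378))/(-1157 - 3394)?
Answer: 2008601988056227/29178481644 ≈ 68839.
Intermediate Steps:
R = 13668646555/29178481644 (R = ((2096 - 4228) + (-1815*1/3796 + 1906*(1/3378)))/(-4551) = (-2132 + (-1815/3796 + 953/1689))*(-1/4551) = (-2132 + 552053/6411444)*(-1/4551) = -13668646555/6411444*(-1/4551) = 13668646555/29178481644 ≈ 0.46845)
49440 + (R - 1*(-19398)) = 49440 + (13668646555/29178481644 - 1*(-19398)) = 49440 + (13668646555/29178481644 + 19398) = 49440 + 566017855576867/29178481644 = 2008601988056227/29178481644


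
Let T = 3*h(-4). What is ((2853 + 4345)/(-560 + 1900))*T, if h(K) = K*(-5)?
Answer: 21594/67 ≈ 322.30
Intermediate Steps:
h(K) = -5*K
T = 60 (T = 3*(-5*(-4)) = 3*20 = 60)
((2853 + 4345)/(-560 + 1900))*T = ((2853 + 4345)/(-560 + 1900))*60 = (7198/1340)*60 = (7198*(1/1340))*60 = (3599/670)*60 = 21594/67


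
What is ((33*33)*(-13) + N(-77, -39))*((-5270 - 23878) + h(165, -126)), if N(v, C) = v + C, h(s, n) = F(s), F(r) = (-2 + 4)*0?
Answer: 416029404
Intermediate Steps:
F(r) = 0 (F(r) = 2*0 = 0)
h(s, n) = 0
N(v, C) = C + v
((33*33)*(-13) + N(-77, -39))*((-5270 - 23878) + h(165, -126)) = ((33*33)*(-13) + (-39 - 77))*((-5270 - 23878) + 0) = (1089*(-13) - 116)*(-29148 + 0) = (-14157 - 116)*(-29148) = -14273*(-29148) = 416029404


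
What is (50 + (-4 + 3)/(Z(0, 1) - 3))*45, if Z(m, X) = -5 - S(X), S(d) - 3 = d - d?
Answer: 24795/11 ≈ 2254.1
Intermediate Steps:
S(d) = 3 (S(d) = 3 + (d - d) = 3 + 0 = 3)
Z(m, X) = -8 (Z(m, X) = -5 - 1*3 = -5 - 3 = -8)
(50 + (-4 + 3)/(Z(0, 1) - 3))*45 = (50 + (-4 + 3)/(-8 - 3))*45 = (50 - 1/(-11))*45 = (50 - 1*(-1/11))*45 = (50 + 1/11)*45 = (551/11)*45 = 24795/11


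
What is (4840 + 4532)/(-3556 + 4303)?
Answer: 3124/249 ≈ 12.546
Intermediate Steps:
(4840 + 4532)/(-3556 + 4303) = 9372/747 = 9372*(1/747) = 3124/249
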